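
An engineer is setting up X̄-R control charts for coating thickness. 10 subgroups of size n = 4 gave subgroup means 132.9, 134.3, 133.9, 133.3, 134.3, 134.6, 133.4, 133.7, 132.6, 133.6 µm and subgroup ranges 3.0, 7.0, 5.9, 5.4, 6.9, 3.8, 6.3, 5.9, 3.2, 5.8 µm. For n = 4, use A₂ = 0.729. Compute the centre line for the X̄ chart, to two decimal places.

133.66

X̄̄ = (132.9 + 134.3 + 133.9 + 133.3 + 134.3 + 134.6 + 133.4 + 133.7 + 132.6 + 133.6) / 10 = 1336.6000 / 10 = 133.6600
CL = X̄̄ = 133.6600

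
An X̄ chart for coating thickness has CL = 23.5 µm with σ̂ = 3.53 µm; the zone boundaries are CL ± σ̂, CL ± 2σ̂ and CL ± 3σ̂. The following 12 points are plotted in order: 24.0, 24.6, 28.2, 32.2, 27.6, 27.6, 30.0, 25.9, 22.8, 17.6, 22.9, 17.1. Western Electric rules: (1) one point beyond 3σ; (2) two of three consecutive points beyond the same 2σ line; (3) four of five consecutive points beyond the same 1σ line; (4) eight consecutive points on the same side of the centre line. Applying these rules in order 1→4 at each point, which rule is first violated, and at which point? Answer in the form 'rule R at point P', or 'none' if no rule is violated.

Zone of each point (C = within 1σ̂, B = 1σ̂–2σ̂, A = 2σ̂–3σ̂, * = beyond 3σ̂; sign = side of CL): 1:+C, 2:+C, 3:+B, 4:+A, 5:+B, 6:+B, 7:+B, 8:+C, 9:-C, 10:-B, 11:-C, 12:-B
Rule 3 (four of five consecutive points beyond the same 1σ limit) is satisfied at point 6.

rule 3 at point 6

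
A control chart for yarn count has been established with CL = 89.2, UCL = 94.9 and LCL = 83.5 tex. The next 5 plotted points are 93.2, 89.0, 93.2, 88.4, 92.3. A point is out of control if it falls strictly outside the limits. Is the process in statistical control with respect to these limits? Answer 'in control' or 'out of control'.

in control

All 5 points lie within [83.5, 94.9].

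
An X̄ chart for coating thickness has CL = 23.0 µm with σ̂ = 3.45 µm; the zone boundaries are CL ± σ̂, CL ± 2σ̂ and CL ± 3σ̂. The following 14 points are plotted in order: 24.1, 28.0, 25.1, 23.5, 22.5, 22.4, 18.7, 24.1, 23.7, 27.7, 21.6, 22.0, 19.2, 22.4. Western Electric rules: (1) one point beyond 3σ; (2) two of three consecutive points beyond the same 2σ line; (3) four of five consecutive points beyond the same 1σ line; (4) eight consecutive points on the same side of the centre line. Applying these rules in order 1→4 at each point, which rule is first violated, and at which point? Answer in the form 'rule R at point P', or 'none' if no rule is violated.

none

Zone of each point (C = within 1σ̂, B = 1σ̂–2σ̂, A = 2σ̂–3σ̂, * = beyond 3σ̂; sign = side of CL): 1:+C, 2:+B, 3:+C, 4:+C, 5:-C, 6:-C, 7:-B, 8:+C, 9:+C, 10:+B, 11:-C, 12:-C, 13:-B, 14:-C
No rule fires across all 14 points.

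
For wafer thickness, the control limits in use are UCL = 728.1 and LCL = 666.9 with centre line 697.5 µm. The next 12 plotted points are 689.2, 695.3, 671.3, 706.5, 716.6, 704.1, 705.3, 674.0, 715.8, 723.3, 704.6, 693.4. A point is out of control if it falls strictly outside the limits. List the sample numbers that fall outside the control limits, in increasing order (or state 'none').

All 12 points lie within [666.9, 728.1].

none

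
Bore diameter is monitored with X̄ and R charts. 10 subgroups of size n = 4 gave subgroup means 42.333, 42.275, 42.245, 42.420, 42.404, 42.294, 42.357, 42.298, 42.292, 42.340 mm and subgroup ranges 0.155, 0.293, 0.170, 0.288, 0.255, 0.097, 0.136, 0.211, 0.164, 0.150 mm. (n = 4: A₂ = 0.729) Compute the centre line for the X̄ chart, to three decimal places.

X̄̄ = (42.333 + 42.275 + 42.245 + 42.420 + 42.404 + 42.294 + 42.357 + 42.298 + 42.292 + 42.340) / 10 = 423.2580 / 10 = 42.3258
CL = X̄̄ = 42.3258

42.326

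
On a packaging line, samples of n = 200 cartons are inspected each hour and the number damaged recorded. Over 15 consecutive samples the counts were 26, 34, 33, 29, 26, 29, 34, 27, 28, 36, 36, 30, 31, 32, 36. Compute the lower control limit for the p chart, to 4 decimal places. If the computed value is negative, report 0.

0.0788

p̄ = Σdᵢ / (k·n) = 467 / (15 × 200) = 0.15567
LCL = p̄ − 3·√(p̄(1−p̄)/n) = 0.15567 − 3 × 0.02564 = 0.07876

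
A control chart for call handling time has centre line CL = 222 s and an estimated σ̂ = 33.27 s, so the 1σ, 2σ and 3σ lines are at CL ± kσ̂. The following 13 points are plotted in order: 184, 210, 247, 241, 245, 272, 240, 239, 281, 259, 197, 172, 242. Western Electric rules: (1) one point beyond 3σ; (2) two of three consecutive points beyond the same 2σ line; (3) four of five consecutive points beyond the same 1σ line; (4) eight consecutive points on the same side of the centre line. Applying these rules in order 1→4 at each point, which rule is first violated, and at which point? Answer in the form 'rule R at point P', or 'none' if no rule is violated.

Zone of each point (C = within 1σ̂, B = 1σ̂–2σ̂, A = 2σ̂–3σ̂, * = beyond 3σ̂; sign = side of CL): 1:-B, 2:-C, 3:+C, 4:+C, 5:+C, 6:+B, 7:+C, 8:+C, 9:+B, 10:+B, 11:-C, 12:-B, 13:+C
Rule 4 (eight consecutive points on the same side of the centre line) is satisfied at point 10.

rule 4 at point 10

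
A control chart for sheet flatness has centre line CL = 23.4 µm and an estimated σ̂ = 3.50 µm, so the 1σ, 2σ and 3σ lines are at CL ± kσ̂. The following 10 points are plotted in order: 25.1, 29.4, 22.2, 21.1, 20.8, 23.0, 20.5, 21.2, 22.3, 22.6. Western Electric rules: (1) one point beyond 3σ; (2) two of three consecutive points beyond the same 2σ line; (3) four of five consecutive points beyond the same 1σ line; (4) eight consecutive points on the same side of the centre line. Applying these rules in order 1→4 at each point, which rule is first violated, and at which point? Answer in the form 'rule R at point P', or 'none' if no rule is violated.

rule 4 at point 10

Zone of each point (C = within 1σ̂, B = 1σ̂–2σ̂, A = 2σ̂–3σ̂, * = beyond 3σ̂; sign = side of CL): 1:+C, 2:+B, 3:-C, 4:-C, 5:-C, 6:-C, 7:-C, 8:-C, 9:-C, 10:-C
Rule 4 (eight consecutive points on the same side of the centre line) is satisfied at point 10.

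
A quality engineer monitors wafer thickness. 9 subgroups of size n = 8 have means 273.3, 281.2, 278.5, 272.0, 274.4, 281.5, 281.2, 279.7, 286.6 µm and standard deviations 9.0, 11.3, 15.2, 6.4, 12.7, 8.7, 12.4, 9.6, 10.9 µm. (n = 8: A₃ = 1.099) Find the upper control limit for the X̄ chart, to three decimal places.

290.458

X̄̄ = (273.3 + 281.2 + 278.5 + 272.0 + 274.4 + 281.5 + 281.2 + 279.7 + 286.6) / 9 = 278.7111
s̄ = (9.0 + 11.3 + 15.2 + 6.4 + 12.7 + 8.7 + 12.4 + 9.6 + 10.9) / 9 = 10.6889
UCL = X̄̄ + A₃·s̄ = 278.7111 + 1.099 × 10.6889 = 290.4582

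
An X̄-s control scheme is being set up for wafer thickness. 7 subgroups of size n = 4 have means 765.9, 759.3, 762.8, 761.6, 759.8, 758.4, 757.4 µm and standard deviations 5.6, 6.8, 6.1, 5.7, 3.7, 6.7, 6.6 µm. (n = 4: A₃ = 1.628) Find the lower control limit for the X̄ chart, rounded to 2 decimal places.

751.16

X̄̄ = (765.9 + 759.3 + 762.8 + 761.6 + 759.8 + 758.4 + 757.4) / 7 = 760.7429
s̄ = (5.6 + 6.8 + 6.1 + 5.7 + 3.7 + 6.7 + 6.6) / 7 = 5.8857
LCL = X̄̄ − A₃·s̄ = 760.7429 − 1.628 × 5.8857 = 751.1609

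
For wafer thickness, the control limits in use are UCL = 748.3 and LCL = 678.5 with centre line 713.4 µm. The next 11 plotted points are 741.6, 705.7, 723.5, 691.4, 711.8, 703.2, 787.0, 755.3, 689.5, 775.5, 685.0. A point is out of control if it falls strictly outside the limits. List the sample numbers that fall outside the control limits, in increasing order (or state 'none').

Compare each point to [678.5, 748.3]: sample 7 = 787.0 > UCL; sample 8 = 755.3 > UCL; sample 10 = 775.5 > UCL.

7, 8, 10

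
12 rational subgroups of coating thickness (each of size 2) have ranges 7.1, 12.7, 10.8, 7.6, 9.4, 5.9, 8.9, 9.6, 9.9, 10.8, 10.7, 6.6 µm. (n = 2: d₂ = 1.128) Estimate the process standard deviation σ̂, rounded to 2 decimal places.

R̄ = (7.1 + 12.7 + 10.8 + 7.6 + 9.4 + 5.9 + 8.9 + 9.6 + 9.9 + 10.8 + 10.7 + 6.6) / 12 = 9.1667
σ̂ = R̄ / d₂ = 9.1667 / 1.128 = 8.1265

8.13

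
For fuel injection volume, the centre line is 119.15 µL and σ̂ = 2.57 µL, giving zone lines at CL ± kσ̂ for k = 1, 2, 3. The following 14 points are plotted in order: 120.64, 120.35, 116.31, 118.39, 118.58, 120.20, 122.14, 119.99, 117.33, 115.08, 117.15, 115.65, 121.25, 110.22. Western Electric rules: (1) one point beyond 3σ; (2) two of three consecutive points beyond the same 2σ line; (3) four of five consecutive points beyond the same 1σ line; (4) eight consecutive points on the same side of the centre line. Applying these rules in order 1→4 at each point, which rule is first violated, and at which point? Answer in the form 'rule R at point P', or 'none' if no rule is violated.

rule 1 at point 14

Zone of each point (C = within 1σ̂, B = 1σ̂–2σ̂, A = 2σ̂–3σ̂, * = beyond 3σ̂; sign = side of CL): 1:+C, 2:+C, 3:-B, 4:-C, 5:-C, 6:+C, 7:+B, 8:+C, 9:-C, 10:-B, 11:-C, 12:-B, 13:+C, 14:-*
Rule 1 (one point beyond the 3σ limits) is satisfied at point 14.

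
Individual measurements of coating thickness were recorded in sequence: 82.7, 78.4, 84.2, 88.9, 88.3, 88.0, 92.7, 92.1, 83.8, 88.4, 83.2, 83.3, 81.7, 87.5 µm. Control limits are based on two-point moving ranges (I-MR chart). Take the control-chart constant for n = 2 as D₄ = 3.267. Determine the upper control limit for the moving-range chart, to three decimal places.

Moving ranges: 4.3, 5.8, 4.7, 0.6, 0.3, 4.7, 0.6, 8.3, 4.6, 5.2, 0.1, 1.6, 5.8; M̄R̄ = 46.6000 / 13 = 3.5846
UCL_MR = D₄·M̄R̄ = 3.267 × 3.5846 = 11.7109

11.711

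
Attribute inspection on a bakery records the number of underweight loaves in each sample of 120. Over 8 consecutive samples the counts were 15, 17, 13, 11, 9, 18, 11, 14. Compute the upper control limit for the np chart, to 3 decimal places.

23.884

p̄ = Σdᵢ / (k·n) = 108 / (8 × 120) = 0.11250
UCL = np̄ + 3·√(np̄(1−p̄)) = 13.5000 + 3 × √(13.5000×0.88750) = 13.5000 + 3 × 3.4614 = 23.8842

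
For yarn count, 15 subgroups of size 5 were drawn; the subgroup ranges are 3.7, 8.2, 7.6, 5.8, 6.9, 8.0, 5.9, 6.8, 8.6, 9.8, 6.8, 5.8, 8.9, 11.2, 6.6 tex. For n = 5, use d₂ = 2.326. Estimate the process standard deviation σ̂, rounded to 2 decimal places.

3.17

R̄ = (3.7 + 8.2 + 7.6 + 5.8 + 6.9 + 8.0 + 5.9 + 6.8 + 8.6 + 9.8 + 6.8 + 5.8 + 8.9 + 11.2 + 6.6) / 15 = 7.3733
σ̂ = R̄ / d₂ = 7.3733 / 2.326 = 3.1700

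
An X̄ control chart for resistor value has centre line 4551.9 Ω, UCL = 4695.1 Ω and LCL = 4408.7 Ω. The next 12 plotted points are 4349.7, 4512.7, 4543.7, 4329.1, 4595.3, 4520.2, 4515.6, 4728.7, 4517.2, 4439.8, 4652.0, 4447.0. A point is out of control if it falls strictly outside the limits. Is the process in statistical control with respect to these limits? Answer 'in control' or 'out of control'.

Compare each point to [4408.7, 4695.1]: sample 1 = 4349.7 < LCL; sample 4 = 4329.1 < LCL; sample 8 = 4728.7 > UCL.

out of control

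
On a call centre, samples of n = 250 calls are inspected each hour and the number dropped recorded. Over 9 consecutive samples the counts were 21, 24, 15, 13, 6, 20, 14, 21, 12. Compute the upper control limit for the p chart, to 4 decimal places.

p̄ = Σdᵢ / (k·n) = 146 / (9 × 250) = 0.06489
UCL = p̄ + 3·√(p̄(1−p̄)/n) = 0.06489 + 3 × √(0.06489×0.93511/250) = 0.06489 + 3 × 0.01558 = 0.11163

0.1116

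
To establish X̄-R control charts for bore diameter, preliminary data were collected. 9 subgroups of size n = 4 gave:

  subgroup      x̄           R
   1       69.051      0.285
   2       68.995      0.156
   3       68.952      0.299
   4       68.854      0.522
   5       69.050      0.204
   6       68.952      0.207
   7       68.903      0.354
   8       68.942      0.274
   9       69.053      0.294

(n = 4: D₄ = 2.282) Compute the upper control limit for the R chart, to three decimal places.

R̄ = (0.285 + 0.156 + 0.299 + 0.522 + 0.204 + 0.207 + 0.354 + 0.274 + 0.294) / 9 = 2.5950 / 9 = 0.2883
UCL_R = D₄·R̄ = 2.282 × 0.2883 = 0.6580

0.658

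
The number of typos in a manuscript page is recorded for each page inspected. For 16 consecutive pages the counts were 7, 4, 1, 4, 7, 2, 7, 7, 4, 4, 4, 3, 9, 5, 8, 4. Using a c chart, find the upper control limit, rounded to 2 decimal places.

c̄ = (7 + 4 + 1 + 4 + 7 + 2 + 7 + 7 + 4 + 4 + 4 + 3 + 9 + 5 + 8 + 4) / 16 = 80 / 16 = 5.0000
UCL = c̄ + 3√c̄ = 5.0000 + 3 × √5.0000 = 5.0000 + 3 × 2.2361 = 11.7082

11.71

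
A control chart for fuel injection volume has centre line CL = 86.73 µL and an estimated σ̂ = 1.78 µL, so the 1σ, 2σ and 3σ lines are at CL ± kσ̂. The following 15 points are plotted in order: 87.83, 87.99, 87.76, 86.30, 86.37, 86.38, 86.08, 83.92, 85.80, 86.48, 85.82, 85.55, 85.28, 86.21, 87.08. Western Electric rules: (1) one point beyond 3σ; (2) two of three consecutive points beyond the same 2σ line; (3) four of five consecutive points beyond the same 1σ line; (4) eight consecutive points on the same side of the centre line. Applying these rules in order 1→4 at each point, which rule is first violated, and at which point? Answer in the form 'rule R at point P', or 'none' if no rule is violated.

rule 4 at point 11

Zone of each point (C = within 1σ̂, B = 1σ̂–2σ̂, A = 2σ̂–3σ̂, * = beyond 3σ̂; sign = side of CL): 1:+C, 2:+C, 3:+C, 4:-C, 5:-C, 6:-C, 7:-C, 8:-B, 9:-C, 10:-C, 11:-C, 12:-C, 13:-C, 14:-C, 15:+C
Rule 4 (eight consecutive points on the same side of the centre line) is satisfied at point 11.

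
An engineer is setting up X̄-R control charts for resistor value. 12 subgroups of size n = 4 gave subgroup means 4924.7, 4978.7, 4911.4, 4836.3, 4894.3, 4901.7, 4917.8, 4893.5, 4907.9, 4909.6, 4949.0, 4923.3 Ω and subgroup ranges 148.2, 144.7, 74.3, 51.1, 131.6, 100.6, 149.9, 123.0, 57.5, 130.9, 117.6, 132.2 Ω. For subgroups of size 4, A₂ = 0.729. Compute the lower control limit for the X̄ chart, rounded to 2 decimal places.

4829.63

X̄̄ = (4924.7 + 4978.7 + 4911.4 + 4836.3 + 4894.3 + 4901.7 + 4917.8 + 4893.5 + 4907.9 + 4909.6 + 4949.0 + 4923.3) / 12 = 58948.2000 / 12 = 4912.3500
R̄ = (148.2 + 144.7 + 74.3 + 51.1 + 131.6 + 100.6 + 149.9 + 123.0 + 57.5 + 130.9 + 117.6 + 132.2) / 12 = 1361.6000 / 12 = 113.4667
LCL = X̄̄ − A₂·R̄ = 4912.3500 − 0.729 × 113.4667 = 4829.6328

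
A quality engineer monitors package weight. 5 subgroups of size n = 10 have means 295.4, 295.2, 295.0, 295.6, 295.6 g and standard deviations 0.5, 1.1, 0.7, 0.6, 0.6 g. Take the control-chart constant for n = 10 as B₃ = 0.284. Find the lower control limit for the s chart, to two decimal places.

0.20

s̄ = (0.5 + 1.1 + 0.7 + 0.6 + 0.6) / 5 = 0.7000
LCL_s = B₃·s̄ = 0.284 × 0.7000 = 0.1988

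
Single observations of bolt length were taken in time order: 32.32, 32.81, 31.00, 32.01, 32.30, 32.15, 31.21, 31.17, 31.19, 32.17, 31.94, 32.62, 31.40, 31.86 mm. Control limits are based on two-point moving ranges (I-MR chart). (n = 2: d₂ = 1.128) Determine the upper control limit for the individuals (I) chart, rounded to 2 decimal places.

33.57

X̄ = (32.32 + 32.81 + 31.00 + 32.01 + 32.30 + 32.15 + 31.21 + 31.17 + 31.19 + 32.17 + 31.94 + 32.62 + 31.40 + 31.86) / 14 = 31.8679
Moving ranges: 0.49, 1.81, 1.01, 0.29, 0.15, 0.94, 0.04, 0.02, 0.98, 0.23, 0.68, 1.22, 0.46; M̄R̄ = 8.3200 / 13 = 0.6400
UCL = X̄ + 3·M̄R̄/d₂ = 31.8679 + 3 × 0.6400 / 1.128 = 33.5700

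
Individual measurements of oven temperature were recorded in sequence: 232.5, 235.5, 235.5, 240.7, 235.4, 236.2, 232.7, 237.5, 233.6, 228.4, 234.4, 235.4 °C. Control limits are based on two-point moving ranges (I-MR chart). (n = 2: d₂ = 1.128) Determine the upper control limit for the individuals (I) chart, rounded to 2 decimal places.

X̄ = (232.5 + 235.5 + 235.5 + 240.7 + 235.4 + 236.2 + 232.7 + 237.5 + 233.6 + 228.4 + 234.4 + 235.4) / 12 = 234.8167
Moving ranges: 3.0, 0.0, 5.2, 5.3, 0.8, 3.5, 4.8, 3.9, 5.2, 6.0, 1.0; M̄R̄ = 38.7000 / 11 = 3.5182
UCL = X̄ + 3·M̄R̄/d₂ = 234.8167 + 3 × 3.5182 / 1.128 = 244.1735

244.17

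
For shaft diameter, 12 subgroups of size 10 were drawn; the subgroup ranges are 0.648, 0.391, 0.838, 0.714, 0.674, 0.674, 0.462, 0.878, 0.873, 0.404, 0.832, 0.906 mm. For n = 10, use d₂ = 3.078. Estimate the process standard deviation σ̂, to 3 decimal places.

R̄ = (0.648 + 0.391 + 0.838 + 0.714 + 0.674 + 0.674 + 0.462 + 0.878 + 0.873 + 0.404 + 0.832 + 0.906) / 12 = 0.6912
σ̂ = R̄ / d₂ = 0.6912 / 3.078 = 0.2246

0.225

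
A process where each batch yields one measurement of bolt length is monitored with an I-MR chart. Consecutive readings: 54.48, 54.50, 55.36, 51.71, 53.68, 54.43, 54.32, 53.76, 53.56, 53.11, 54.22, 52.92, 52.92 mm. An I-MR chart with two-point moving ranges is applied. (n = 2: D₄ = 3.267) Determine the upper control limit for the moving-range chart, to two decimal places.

Moving ranges: 0.02, 0.86, 3.65, 1.97, 0.75, 0.11, 0.56, 0.20, 0.45, 1.11, 1.30, 0.00; M̄R̄ = 10.9800 / 12 = 0.9150
UCL_MR = D₄·M̄R̄ = 3.267 × 0.9150 = 2.9893

2.99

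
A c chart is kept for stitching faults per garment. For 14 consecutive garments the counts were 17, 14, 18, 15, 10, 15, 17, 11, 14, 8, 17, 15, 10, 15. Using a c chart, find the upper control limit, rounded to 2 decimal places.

25.22

c̄ = (17 + 14 + 18 + 15 + 10 + 15 + 17 + 11 + 14 + 8 + 17 + 15 + 10 + 15) / 14 = 196 / 14 = 14.0000
UCL = c̄ + 3√c̄ = 14.0000 + 3 × √14.0000 = 14.0000 + 3 × 3.7417 = 25.2250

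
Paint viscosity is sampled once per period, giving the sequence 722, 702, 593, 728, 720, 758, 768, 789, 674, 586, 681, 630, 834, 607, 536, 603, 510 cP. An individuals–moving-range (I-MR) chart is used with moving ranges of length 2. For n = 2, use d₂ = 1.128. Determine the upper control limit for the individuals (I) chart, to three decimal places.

X̄ = (722 + 702 + 593 + 728 + 720 + 758 + 768 + 789 + 674 + 586 + 681 + 630 + 834 + 607 + 536 + 603 + 510) / 17 = 673.0000
Moving ranges: 20, 109, 135, 8, 38, 10, 21, 115, 88, 95, 51, 204, 227, 71, 67, 93; M̄R̄ = 1352.0000 / 16 = 84.5000
UCL = X̄ + 3·M̄R̄/d₂ = 673.0000 + 3 × 84.5000 / 1.128 = 897.7340

897.734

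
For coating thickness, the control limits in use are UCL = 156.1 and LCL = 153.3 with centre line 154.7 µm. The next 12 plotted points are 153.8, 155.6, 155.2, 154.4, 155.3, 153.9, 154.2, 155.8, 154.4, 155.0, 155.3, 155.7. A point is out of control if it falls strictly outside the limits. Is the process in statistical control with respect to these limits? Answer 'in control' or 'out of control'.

in control

All 12 points lie within [153.3, 156.1].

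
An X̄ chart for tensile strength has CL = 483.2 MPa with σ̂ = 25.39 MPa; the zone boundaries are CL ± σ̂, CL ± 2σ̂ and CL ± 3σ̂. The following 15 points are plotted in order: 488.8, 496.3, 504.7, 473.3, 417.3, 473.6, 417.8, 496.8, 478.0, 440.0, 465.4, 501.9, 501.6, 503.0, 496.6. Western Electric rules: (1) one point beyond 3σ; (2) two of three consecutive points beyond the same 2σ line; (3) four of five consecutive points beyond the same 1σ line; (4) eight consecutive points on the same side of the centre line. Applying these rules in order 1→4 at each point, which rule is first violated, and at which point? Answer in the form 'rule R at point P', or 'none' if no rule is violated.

rule 2 at point 7

Zone of each point (C = within 1σ̂, B = 1σ̂–2σ̂, A = 2σ̂–3σ̂, * = beyond 3σ̂; sign = side of CL): 1:+C, 2:+C, 3:+C, 4:-C, 5:-A, 6:-C, 7:-A, 8:+C, 9:-C, 10:-B, 11:-C, 12:+C, 13:+C, 14:+C, 15:+C
Rule 2 (two of three consecutive points beyond the same 2σ limit) is satisfied at point 7.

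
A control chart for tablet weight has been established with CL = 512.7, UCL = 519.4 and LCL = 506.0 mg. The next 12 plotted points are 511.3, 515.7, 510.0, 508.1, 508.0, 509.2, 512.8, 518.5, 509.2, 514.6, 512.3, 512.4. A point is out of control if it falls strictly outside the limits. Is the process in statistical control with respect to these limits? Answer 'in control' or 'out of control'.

All 12 points lie within [506.0, 519.4].

in control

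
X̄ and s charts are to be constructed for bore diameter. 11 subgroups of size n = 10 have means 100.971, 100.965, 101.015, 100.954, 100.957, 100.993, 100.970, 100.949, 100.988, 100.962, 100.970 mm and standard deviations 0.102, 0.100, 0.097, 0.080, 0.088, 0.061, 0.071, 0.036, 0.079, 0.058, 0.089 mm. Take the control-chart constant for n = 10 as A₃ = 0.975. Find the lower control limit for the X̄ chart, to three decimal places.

X̄̄ = (100.971 + 100.965 + 101.015 + 100.954 + 100.957 + 100.993 + 100.970 + 100.949 + 100.988 + 100.962 + 100.970) / 11 = 100.9722
s̄ = (0.102 + 0.100 + 0.097 + 0.080 + 0.088 + 0.061 + 0.071 + 0.036 + 0.079 + 0.058 + 0.089) / 11 = 0.0783
LCL = X̄̄ − A₃·s̄ = 100.9722 − 0.975 × 0.0783 = 100.8959

100.896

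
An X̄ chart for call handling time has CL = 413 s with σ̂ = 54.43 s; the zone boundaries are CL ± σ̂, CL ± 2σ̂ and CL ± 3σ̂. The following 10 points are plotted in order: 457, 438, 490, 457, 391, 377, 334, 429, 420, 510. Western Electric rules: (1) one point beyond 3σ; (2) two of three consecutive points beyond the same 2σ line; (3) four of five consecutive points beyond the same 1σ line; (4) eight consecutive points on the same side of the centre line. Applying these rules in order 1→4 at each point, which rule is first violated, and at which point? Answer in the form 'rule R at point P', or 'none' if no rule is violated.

Zone of each point (C = within 1σ̂, B = 1σ̂–2σ̂, A = 2σ̂–3σ̂, * = beyond 3σ̂; sign = side of CL): 1:+C, 2:+C, 3:+B, 4:+C, 5:-C, 6:-C, 7:-B, 8:+C, 9:+C, 10:+B
No rule fires across all 10 points.

none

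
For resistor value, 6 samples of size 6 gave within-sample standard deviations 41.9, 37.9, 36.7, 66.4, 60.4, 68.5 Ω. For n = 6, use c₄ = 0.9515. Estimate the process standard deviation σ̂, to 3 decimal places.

s̄ = (41.9 + 37.9 + 36.7 + 66.4 + 60.4 + 68.5) / 6 = 51.9667
σ̂ = s̄ / c₄ = 51.9667 / 0.9515 = 54.6155

54.616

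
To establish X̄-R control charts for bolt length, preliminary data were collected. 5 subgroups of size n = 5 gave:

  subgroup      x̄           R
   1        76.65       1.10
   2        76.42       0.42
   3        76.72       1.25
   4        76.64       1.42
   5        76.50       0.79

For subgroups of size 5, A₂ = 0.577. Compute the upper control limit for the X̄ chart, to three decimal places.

X̄̄ = (76.65 + 76.42 + 76.72 + 76.64 + 76.50) / 5 = 382.9300 / 5 = 76.5860
R̄ = (1.10 + 0.42 + 1.25 + 1.42 + 0.79) / 5 = 4.9800 / 5 = 0.9960
UCL = X̄̄ + A₂·R̄ = 76.5860 + 0.577 × 0.9960 = 77.1607

77.161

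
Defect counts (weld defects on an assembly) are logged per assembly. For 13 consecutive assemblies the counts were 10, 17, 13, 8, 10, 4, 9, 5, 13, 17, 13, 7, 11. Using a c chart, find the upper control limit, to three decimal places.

20.277

c̄ = (10 + 17 + 13 + 8 + 10 + 4 + 9 + 5 + 13 + 17 + 13 + 7 + 11) / 13 = 137 / 13 = 10.5385
UCL = c̄ + 3√c̄ = 10.5385 + 3 × √10.5385 = 10.5385 + 3 × 3.2463 = 20.2774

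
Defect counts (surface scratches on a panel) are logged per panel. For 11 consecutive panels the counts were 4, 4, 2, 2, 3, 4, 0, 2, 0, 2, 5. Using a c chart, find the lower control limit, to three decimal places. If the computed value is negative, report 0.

0.000

c̄ = (4 + 4 + 2 + 2 + 3 + 4 + 0 + 2 + 0 + 2 + 5) / 11 = 28 / 11 = 2.5455
LCL = c̄ − 3√c̄ = 2.5455 − 3 × 1.5954 = -2.2409 → 0 (cannot be negative)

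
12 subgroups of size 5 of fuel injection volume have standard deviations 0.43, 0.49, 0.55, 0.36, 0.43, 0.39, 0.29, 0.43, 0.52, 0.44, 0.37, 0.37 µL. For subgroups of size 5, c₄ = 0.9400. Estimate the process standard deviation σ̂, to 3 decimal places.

0.449

s̄ = (0.43 + 0.49 + 0.55 + 0.36 + 0.43 + 0.39 + 0.29 + 0.43 + 0.52 + 0.44 + 0.37 + 0.37) / 12 = 0.4225
σ̂ = s̄ / c₄ = 0.4225 / 0.9400 = 0.4495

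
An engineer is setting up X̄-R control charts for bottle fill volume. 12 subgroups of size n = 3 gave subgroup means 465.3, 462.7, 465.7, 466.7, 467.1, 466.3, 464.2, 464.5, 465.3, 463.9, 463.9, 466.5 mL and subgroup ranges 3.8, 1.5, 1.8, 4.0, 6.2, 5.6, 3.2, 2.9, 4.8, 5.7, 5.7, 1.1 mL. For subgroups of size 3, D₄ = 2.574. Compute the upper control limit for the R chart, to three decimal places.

R̄ = (3.8 + 1.5 + 1.8 + 4.0 + 6.2 + 5.6 + 3.2 + 2.9 + 4.8 + 5.7 + 5.7 + 1.1) / 12 = 46.3000 / 12 = 3.8583
UCL_R = D₄·R̄ = 2.574 × 3.8583 = 9.9313

9.931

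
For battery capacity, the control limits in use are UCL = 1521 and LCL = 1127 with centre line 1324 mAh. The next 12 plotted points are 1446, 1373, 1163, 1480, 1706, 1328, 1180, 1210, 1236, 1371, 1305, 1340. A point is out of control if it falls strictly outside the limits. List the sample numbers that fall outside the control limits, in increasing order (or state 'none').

Compare each point to [1127, 1521]: sample 5 = 1706 > UCL.

5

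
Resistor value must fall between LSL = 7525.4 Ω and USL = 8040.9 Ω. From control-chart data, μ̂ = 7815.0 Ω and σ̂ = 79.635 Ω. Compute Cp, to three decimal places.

1.079

Cp = (USL − LSL) / (6σ̂) = (8040.9 − 7525.4) / (6 × 79.635) = 515.5000 / 477.8100 = 1.0789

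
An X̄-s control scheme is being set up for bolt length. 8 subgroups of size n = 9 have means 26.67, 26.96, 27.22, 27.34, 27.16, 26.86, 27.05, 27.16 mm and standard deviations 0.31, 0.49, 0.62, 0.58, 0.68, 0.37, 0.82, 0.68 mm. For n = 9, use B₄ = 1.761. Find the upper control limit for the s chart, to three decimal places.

s̄ = (0.31 + 0.49 + 0.62 + 0.58 + 0.68 + 0.37 + 0.82 + 0.68) / 8 = 0.5687
UCL_s = B₄·s̄ = 1.761 × 0.5687 = 1.0016

1.002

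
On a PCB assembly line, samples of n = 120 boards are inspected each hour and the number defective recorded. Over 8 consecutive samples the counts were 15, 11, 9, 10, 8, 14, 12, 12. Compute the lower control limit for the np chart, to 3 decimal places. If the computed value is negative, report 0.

p̄ = Σdᵢ / (k·n) = 91 / (8 × 120) = 0.09479
LCL = np̄ − 3·√(np̄(1−p̄)) = 11.3750 − 3 × 3.2089 = 1.7484

1.748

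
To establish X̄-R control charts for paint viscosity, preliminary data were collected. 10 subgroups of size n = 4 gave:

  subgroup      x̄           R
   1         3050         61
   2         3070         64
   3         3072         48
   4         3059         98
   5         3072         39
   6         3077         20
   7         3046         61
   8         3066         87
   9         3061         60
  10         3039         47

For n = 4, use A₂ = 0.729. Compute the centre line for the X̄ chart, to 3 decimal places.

3061.200

X̄̄ = (3050 + 3070 + 3072 + 3059 + 3072 + 3077 + 3046 + 3066 + 3061 + 3039) / 10 = 30612.0000 / 10 = 3061.2000
CL = X̄̄ = 3061.2000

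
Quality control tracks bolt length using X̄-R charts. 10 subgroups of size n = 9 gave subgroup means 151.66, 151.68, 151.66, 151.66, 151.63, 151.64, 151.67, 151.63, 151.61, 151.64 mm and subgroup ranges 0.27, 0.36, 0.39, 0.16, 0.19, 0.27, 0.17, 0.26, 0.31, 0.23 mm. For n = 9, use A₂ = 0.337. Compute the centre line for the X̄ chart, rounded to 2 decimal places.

151.65

X̄̄ = (151.66 + 151.68 + 151.66 + 151.66 + 151.63 + 151.64 + 151.67 + 151.63 + 151.61 + 151.64) / 10 = 1516.4800 / 10 = 151.6480
CL = X̄̄ = 151.6480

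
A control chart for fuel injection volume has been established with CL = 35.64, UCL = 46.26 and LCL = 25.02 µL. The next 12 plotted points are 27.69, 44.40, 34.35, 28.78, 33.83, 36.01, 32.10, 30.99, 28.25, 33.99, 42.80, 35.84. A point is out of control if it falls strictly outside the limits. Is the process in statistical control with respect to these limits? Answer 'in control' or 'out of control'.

All 12 points lie within [25.02, 46.26].

in control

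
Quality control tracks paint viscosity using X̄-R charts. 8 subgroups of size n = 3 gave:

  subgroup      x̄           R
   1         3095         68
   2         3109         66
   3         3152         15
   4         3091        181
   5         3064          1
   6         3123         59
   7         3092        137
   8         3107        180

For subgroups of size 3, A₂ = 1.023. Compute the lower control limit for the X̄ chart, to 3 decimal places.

X̄̄ = (3095 + 3109 + 3152 + 3091 + 3064 + 3123 + 3092 + 3107) / 8 = 24833.0000 / 8 = 3104.1250
R̄ = (68 + 66 + 15 + 181 + 1 + 59 + 137 + 180) / 8 = 707.0000 / 8 = 88.3750
LCL = X̄̄ − A₂·R̄ = 3104.1250 − 1.023 × 88.3750 = 3013.7174

3013.717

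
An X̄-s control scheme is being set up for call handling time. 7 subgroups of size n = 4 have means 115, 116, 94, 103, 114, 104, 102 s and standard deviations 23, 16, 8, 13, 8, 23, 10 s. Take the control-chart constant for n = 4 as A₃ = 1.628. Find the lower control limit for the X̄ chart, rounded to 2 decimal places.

X̄̄ = (115 + 116 + 94 + 103 + 114 + 104 + 102) / 7 = 106.8571
s̄ = (23 + 16 + 8 + 13 + 8 + 23 + 10) / 7 = 14.4286
LCL = X̄̄ − A₃·s̄ = 106.8571 − 1.628 × 14.4286 = 83.3674

83.37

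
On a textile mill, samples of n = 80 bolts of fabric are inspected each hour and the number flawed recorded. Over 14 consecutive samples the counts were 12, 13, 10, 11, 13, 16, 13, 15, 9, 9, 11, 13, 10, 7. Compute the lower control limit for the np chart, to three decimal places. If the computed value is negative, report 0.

p̄ = Σdᵢ / (k·n) = 162 / (14 × 80) = 0.14464
LCL = np̄ − 3·√(np̄(1−p̄)) = 11.5714 − 3 × 3.1461 = 2.1332

2.133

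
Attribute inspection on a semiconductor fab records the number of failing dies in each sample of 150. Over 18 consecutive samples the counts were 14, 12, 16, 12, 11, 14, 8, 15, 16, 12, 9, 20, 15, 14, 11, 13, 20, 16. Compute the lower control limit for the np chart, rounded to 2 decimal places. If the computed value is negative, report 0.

p̄ = Σdᵢ / (k·n) = 248 / (18 × 150) = 0.09185
LCL = np̄ − 3·√(np̄(1−p̄)) = 13.7778 − 3 × 3.5373 = 3.1660

3.17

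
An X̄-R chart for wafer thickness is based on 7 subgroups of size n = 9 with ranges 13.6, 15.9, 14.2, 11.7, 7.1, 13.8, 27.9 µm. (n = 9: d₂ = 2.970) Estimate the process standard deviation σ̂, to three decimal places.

5.012

R̄ = (13.6 + 15.9 + 14.2 + 11.7 + 7.1 + 13.8 + 27.9) / 7 = 14.8857
σ̂ = R̄ / d₂ = 14.8857 / 2.970 = 5.0120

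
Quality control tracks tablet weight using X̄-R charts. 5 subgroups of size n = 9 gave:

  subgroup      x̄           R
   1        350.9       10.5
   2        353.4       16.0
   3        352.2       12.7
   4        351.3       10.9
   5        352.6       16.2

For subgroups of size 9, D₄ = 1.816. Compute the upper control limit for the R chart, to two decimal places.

R̄ = (10.5 + 16.0 + 12.7 + 10.9 + 16.2) / 5 = 66.3000 / 5 = 13.2600
UCL_R = D₄·R̄ = 1.816 × 13.2600 = 24.0802

24.08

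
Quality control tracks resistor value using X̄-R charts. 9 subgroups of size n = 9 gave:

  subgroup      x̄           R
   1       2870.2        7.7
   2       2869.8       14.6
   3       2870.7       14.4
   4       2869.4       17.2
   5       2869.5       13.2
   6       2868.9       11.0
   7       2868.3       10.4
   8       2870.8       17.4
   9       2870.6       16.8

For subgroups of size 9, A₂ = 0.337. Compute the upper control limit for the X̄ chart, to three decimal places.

2874.394

X̄̄ = (2870.2 + 2869.8 + 2870.7 + 2869.4 + 2869.5 + 2868.9 + 2868.3 + 2870.8 + 2870.6) / 9 = 25828.2000 / 9 = 2869.8000
R̄ = (7.7 + 14.6 + 14.4 + 17.2 + 13.2 + 11.0 + 10.4 + 17.4 + 16.8) / 9 = 122.7000 / 9 = 13.6333
UCL = X̄̄ + A₂·R̄ = 2869.8000 + 0.337 × 13.6333 = 2874.3944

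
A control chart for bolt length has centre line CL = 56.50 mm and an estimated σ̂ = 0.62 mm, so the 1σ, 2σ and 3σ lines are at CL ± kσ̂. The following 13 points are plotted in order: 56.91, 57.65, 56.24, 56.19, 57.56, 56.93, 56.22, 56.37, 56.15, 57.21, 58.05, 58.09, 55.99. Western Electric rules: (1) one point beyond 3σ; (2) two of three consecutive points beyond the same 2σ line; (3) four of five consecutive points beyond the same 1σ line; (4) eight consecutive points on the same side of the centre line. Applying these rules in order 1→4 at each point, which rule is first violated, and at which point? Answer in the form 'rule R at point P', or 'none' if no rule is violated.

rule 2 at point 12

Zone of each point (C = within 1σ̂, B = 1σ̂–2σ̂, A = 2σ̂–3σ̂, * = beyond 3σ̂; sign = side of CL): 1:+C, 2:+B, 3:-C, 4:-C, 5:+B, 6:+C, 7:-C, 8:-C, 9:-C, 10:+B, 11:+A, 12:+A, 13:-C
Rule 2 (two of three consecutive points beyond the same 2σ limit) is satisfied at point 12.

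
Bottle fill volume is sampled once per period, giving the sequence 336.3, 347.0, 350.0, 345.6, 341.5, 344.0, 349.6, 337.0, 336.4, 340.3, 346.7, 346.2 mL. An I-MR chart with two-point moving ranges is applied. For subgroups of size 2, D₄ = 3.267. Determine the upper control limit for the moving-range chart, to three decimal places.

16.127

Moving ranges: 10.7, 3.0, 4.4, 4.1, 2.5, 5.6, 12.6, 0.6, 3.9, 6.4, 0.5; M̄R̄ = 54.3000 / 11 = 4.9364
UCL_MR = D₄·M̄R̄ = 3.267 × 4.9364 = 16.1271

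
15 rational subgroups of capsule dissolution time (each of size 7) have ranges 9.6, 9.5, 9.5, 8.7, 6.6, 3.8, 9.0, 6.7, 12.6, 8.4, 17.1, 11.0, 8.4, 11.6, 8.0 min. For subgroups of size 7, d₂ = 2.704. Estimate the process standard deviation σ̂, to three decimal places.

R̄ = (9.6 + 9.5 + 9.5 + 8.7 + 6.6 + 3.8 + 9.0 + 6.7 + 12.6 + 8.4 + 17.1 + 11.0 + 8.4 + 11.6 + 8.0) / 15 = 9.3667
σ̂ = R̄ / d₂ = 9.3667 / 2.704 = 3.4640

3.464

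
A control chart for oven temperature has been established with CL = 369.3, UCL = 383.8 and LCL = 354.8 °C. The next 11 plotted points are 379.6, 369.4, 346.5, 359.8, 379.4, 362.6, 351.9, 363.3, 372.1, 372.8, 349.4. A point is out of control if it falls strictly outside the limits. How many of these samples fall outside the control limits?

Compare each point to [354.8, 383.8]: sample 3 = 346.5 < LCL; sample 7 = 351.9 < LCL; sample 11 = 349.4 < LCL.

3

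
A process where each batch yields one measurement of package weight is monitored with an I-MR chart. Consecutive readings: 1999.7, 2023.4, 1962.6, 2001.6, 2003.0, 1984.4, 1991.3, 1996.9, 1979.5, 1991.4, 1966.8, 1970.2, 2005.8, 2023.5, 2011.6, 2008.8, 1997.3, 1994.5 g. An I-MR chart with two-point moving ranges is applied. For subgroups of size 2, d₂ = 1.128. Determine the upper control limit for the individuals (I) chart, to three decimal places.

X̄ = (1999.7 + 2023.4 + 1962.6 + 2001.6 + 2003.0 + 1984.4 + 1991.3 + 1996.9 + 1979.5 + 1991.4 + 1966.8 + 1970.2 + 2005.8 + 2023.5 + 2011.6 + 2008.8 + 1997.3 + 1994.5) / 18 = 1995.1278
Moving ranges: 23.7, 60.8, 39.0, 1.4, 18.6, 6.9, 5.6, 17.4, 11.9, 24.6, 3.4, 35.6, 17.7, 11.9, 2.8, 11.5, 2.8; M̄R̄ = 295.6000 / 17 = 17.3882
UCL = X̄ + 3·M̄R̄/d₂ = 1995.1278 + 3 × 17.3882 / 1.128 = 2041.3731

2041.373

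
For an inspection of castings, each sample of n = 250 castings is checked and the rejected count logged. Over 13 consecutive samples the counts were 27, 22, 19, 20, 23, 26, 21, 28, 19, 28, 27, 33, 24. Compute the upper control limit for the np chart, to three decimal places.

p̄ = Σdᵢ / (k·n) = 317 / (13 × 250) = 0.09754
UCL = np̄ + 3·√(np̄(1−p̄)) = 24.3846 + 3 × √(24.3846×0.90246) = 24.3846 + 3 × 4.6911 = 38.4578

38.458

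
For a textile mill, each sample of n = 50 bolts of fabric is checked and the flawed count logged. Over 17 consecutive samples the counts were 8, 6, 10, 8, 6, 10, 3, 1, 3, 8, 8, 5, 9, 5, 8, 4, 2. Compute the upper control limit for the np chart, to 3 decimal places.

p̄ = Σdᵢ / (k·n) = 104 / (17 × 50) = 0.12235
UCL = np̄ + 3·√(np̄(1−p̄)) = 6.1176 + 3 × √(6.1176×0.87765) = 6.1176 + 3 × 2.3171 = 13.0691

13.069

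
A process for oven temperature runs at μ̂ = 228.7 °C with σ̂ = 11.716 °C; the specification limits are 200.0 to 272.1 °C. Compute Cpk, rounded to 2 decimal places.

Cpu = (USL − μ̂) / (3σ̂) = (272.1 − 228.7) / (3 × 11.716) = 1.2348; Cpl = (μ̂ − LSL) / (3σ̂) = (228.7 − 200.0) / (3 × 11.716) = 0.8165; Cpk = min(Cpu, Cpl) = 0.8165

0.82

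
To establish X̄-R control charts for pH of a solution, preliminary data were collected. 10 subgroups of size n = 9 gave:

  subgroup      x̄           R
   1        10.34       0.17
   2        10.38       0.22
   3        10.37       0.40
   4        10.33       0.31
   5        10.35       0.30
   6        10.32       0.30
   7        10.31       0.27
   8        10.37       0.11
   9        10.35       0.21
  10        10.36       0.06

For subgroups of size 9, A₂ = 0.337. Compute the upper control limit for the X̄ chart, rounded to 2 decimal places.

X̄̄ = (10.34 + 10.38 + 10.37 + 10.33 + 10.35 + 10.32 + 10.31 + 10.37 + 10.35 + 10.36) / 10 = 103.4800 / 10 = 10.3480
R̄ = (0.17 + 0.22 + 0.40 + 0.31 + 0.30 + 0.30 + 0.27 + 0.11 + 0.21 + 0.06) / 10 = 2.3500 / 10 = 0.2350
UCL = X̄̄ + A₂·R̄ = 10.3480 + 0.337 × 0.2350 = 10.4272

10.43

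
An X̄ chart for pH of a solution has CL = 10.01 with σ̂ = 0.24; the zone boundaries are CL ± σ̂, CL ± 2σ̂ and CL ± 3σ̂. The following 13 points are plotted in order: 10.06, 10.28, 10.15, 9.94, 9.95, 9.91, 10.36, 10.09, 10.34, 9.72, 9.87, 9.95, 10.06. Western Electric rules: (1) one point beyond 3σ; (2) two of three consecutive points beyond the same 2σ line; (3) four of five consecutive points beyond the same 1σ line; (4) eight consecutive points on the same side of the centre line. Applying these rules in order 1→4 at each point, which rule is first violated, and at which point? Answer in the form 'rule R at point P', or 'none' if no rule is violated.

none

Zone of each point (C = within 1σ̂, B = 1σ̂–2σ̂, A = 2σ̂–3σ̂, * = beyond 3σ̂; sign = side of CL): 1:+C, 2:+B, 3:+C, 4:-C, 5:-C, 6:-C, 7:+B, 8:+C, 9:+B, 10:-B, 11:-C, 12:-C, 13:+C
No rule fires across all 13 points.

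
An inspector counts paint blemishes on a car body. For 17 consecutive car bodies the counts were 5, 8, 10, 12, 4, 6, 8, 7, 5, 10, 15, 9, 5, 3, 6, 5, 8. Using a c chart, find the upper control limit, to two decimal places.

15.58

c̄ = (5 + 8 + 10 + 12 + 4 + 6 + 8 + 7 + 5 + 10 + 15 + 9 + 5 + 3 + 6 + 5 + 8) / 17 = 126 / 17 = 7.4118
UCL = c̄ + 3√c̄ = 7.4118 + 3 × √7.4118 = 7.4118 + 3 × 2.7225 = 15.5791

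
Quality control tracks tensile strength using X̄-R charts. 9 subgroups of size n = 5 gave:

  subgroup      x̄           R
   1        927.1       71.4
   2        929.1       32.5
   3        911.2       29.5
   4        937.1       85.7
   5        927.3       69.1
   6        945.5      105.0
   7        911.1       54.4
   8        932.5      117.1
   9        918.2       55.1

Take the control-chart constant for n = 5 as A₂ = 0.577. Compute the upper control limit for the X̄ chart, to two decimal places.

966.30

X̄̄ = (927.1 + 929.1 + 911.2 + 937.1 + 927.3 + 945.5 + 911.1 + 932.5 + 918.2) / 9 = 8339.1000 / 9 = 926.5667
R̄ = (71.4 + 32.5 + 29.5 + 85.7 + 69.1 + 105.0 + 54.4 + 117.1 + 55.1) / 9 = 619.8000 / 9 = 68.8667
UCL = X̄̄ + A₂·R̄ = 926.5667 + 0.577 × 68.8667 = 966.3027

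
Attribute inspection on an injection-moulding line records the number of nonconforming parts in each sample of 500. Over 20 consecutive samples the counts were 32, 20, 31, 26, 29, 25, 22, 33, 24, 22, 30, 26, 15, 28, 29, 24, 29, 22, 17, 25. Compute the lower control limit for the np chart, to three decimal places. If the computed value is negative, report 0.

p̄ = Σdᵢ / (k·n) = 509 / (20 × 500) = 0.05090
LCL = np̄ − 3·√(np̄(1−p̄)) = 25.4500 − 3 × 4.9147 = 10.7058

10.706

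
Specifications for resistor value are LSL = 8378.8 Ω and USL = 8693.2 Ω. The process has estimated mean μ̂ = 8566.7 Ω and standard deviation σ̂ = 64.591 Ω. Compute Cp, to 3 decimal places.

0.811

Cp = (USL − LSL) / (6σ̂) = (8693.2 − 8378.8) / (6 × 64.591) = 314.4000 / 387.5460 = 0.8113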